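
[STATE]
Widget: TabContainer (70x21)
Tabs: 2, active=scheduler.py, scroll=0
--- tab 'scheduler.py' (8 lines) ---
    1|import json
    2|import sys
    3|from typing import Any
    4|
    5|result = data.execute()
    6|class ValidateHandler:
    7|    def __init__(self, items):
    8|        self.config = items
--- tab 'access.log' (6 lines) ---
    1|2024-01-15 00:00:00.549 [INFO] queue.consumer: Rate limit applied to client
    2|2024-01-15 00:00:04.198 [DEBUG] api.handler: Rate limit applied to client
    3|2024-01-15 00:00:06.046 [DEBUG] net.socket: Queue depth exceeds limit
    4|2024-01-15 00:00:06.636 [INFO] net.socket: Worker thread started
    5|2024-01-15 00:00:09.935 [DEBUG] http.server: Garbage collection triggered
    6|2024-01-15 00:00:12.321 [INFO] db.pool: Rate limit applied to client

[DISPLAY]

[scheduler.py]│ access.log                                            
──────────────────────────────────────────────────────────────────────
import json                                                           
import sys                                                            
from typing import Any                                                
                                                                      
result = data.execute()                                               
class ValidateHandler:                                                
    def __init__(self, items):                                        
        self.config = items                                           
                                                                      
                                                                      
                                                                      
                                                                      
                                                                      
                                                                      
                                                                      
                                                                      
                                                                      
                                                                      
                                                                      


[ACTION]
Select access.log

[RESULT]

 scheduler.py │[access.log]                                           
──────────────────────────────────────────────────────────────────────
2024-01-15 00:00:00.549 [INFO] queue.consumer: Rate limit applied to c
2024-01-15 00:00:04.198 [DEBUG] api.handler: Rate limit applied to cli
2024-01-15 00:00:06.046 [DEBUG] net.socket: Queue depth exceeds limit 
2024-01-15 00:00:06.636 [INFO] net.socket: Worker thread started      
2024-01-15 00:00:09.935 [DEBUG] http.server: Garbage collection trigge
2024-01-15 00:00:12.321 [INFO] db.pool: Rate limit applied to client  
                                                                      
                                                                      
                                                                      
                                                                      
                                                                      
                                                                      
                                                                      
                                                                      
                                                                      
                                                                      
                                                                      
                                                                      
                                                                      


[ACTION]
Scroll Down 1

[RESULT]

 scheduler.py │[access.log]                                           
──────────────────────────────────────────────────────────────────────
2024-01-15 00:00:04.198 [DEBUG] api.handler: Rate limit applied to cli
2024-01-15 00:00:06.046 [DEBUG] net.socket: Queue depth exceeds limit 
2024-01-15 00:00:06.636 [INFO] net.socket: Worker thread started      
2024-01-15 00:00:09.935 [DEBUG] http.server: Garbage collection trigge
2024-01-15 00:00:12.321 [INFO] db.pool: Rate limit applied to client  
                                                                      
                                                                      
                                                                      
                                                                      
                                                                      
                                                                      
                                                                      
                                                                      
                                                                      
                                                                      
                                                                      
                                                                      
                                                                      
                                                                      


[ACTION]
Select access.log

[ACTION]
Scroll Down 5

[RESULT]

 scheduler.py │[access.log]                                           
──────────────────────────────────────────────────────────────────────
2024-01-15 00:00:12.321 [INFO] db.pool: Rate limit applied to client  
                                                                      
                                                                      
                                                                      
                                                                      
                                                                      
                                                                      
                                                                      
                                                                      
                                                                      
                                                                      
                                                                      
                                                                      
                                                                      
                                                                      
                                                                      
                                                                      
                                                                      
                                                                      


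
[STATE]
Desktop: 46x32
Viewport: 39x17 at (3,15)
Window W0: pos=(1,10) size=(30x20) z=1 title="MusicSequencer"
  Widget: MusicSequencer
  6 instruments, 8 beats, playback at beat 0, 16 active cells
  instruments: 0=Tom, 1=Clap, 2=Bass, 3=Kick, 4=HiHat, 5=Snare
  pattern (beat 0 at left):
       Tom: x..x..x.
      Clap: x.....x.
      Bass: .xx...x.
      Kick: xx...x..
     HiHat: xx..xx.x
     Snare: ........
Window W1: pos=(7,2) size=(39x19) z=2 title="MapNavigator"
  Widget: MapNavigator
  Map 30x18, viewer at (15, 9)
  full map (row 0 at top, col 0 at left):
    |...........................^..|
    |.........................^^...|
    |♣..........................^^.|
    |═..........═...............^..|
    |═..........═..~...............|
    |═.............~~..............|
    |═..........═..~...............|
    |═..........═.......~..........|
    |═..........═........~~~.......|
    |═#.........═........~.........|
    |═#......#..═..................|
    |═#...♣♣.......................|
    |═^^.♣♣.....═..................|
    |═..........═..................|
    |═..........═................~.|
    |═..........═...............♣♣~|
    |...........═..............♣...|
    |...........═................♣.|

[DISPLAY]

 Cla┃   ═^^.♣♣.....═.................. 
 Bas┃   ═..........═.................. 
 Kic┃   ═..........═................~. 
HiHa┃   ═..........═...............♣♣~ 
Snar┃   ...........═..............♣... 
    ┗━━━━━━━━━━━━━━━━━━━━━━━━━━━━━━━━━━
                           ┃           
                           ┃           
                           ┃           
                           ┃           
                           ┃           
                           ┃           
                           ┃           
                           ┃           
━━━━━━━━━━━━━━━━━━━━━━━━━━━┛           
                                       
                                       


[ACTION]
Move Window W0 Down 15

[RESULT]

    ┃   ═^^.♣♣.....═.................. 
  To┃   ═..........═.................. 
 Cla┃   ═..........═................~. 
 Bas┃   ═..........═...............♣♣~ 
 Kic┃   ...........═..............♣... 
HiHa┗━━━━━━━━━━━━━━━━━━━━━━━━━━━━━━━━━━
Snare········              ┃           
                           ┃           
                           ┃           
                           ┃           
                           ┃           
                           ┃           
                           ┃           
                           ┃           
                           ┃           
                           ┃           
━━━━━━━━━━━━━━━━━━━━━━━━━━━┛           


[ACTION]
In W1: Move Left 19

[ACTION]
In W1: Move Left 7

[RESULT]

    ┃                  ═^^.♣♣.....═....
  To┃                  ═..........═....
 Cla┃                  ═..........═....
 Bas┃                  ═..........═....
 Kic┃                  ...........═....
HiHa┗━━━━━━━━━━━━━━━━━━━━━━━━━━━━━━━━━━
Snare········              ┃           
                           ┃           
                           ┃           
                           ┃           
                           ┃           
                           ┃           
                           ┃           
                           ┃           
                           ┃           
                           ┃           
━━━━━━━━━━━━━━━━━━━━━━━━━━━┛           


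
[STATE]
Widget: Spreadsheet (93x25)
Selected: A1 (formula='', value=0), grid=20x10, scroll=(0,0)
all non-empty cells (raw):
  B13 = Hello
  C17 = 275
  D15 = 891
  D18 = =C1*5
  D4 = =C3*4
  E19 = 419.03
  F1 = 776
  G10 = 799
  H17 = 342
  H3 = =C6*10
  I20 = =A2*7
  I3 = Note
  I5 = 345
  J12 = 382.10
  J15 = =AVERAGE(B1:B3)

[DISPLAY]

A1:                                                                                          
       A       B       C       D       E       F       G       H       I       J             
---------------------------------------------------------------------------------------------
  1      [0]       0       0       0       0     776       0       0       0       0         
  2        0       0       0       0       0       0       0       0       0       0         
  3        0       0       0       0       0       0       0       0Note           0         
  4        0       0       0       0       0       0       0       0       0       0         
  5        0       0       0       0       0       0       0       0     345       0         
  6        0       0       0       0       0       0       0       0       0       0         
  7        0       0       0       0       0       0       0       0       0       0         
  8        0       0       0       0       0       0       0       0       0       0         
  9        0       0       0       0       0       0       0       0       0       0         
 10        0       0       0       0       0       0     799       0       0       0         
 11        0       0       0       0       0       0       0       0       0       0         
 12        0       0       0       0       0       0       0       0       0  382.10         
 13        0Hello          0       0       0       0       0       0       0       0         
 14        0       0       0       0       0       0       0       0       0       0         
 15        0       0       0     891       0       0       0       0       0       0         
 16        0       0       0       0       0       0       0       0       0       0         
 17        0       0     275       0       0       0       0     342       0       0         
 18        0       0       0       0       0       0       0       0       0       0         
 19        0       0       0       0  419.03       0       0       0       0       0         
 20        0       0       0       0       0       0       0       0       0       0         
                                                                                             
                                                                                             


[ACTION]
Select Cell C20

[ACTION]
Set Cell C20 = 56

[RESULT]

C20: 56                                                                                      
       A       B       C       D       E       F       G       H       I       J             
---------------------------------------------------------------------------------------------
  1        0       0       0       0       0     776       0       0       0       0         
  2        0       0       0       0       0       0       0       0       0       0         
  3        0       0       0       0       0       0       0       0Note           0         
  4        0       0       0       0       0       0       0       0       0       0         
  5        0       0       0       0       0       0       0       0     345       0         
  6        0       0       0       0       0       0       0       0       0       0         
  7        0       0       0       0       0       0       0       0       0       0         
  8        0       0       0       0       0       0       0       0       0       0         
  9        0       0       0       0       0       0       0       0       0       0         
 10        0       0       0       0       0       0     799       0       0       0         
 11        0       0       0       0       0       0       0       0       0       0         
 12        0       0       0       0       0       0       0       0       0  382.10         
 13        0Hello          0       0       0       0       0       0       0       0         
 14        0       0       0       0       0       0       0       0       0       0         
 15        0       0       0     891       0       0       0       0       0       0         
 16        0       0       0       0       0       0       0       0       0       0         
 17        0       0     275       0       0       0       0     342       0       0         
 18        0       0       0       0       0       0       0       0       0       0         
 19        0       0       0       0  419.03       0       0       0       0       0         
 20        0       0    [56]       0       0       0       0       0       0       0         
                                                                                             
                                                                                             


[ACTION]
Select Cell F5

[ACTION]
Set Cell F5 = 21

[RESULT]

F5: 21                                                                                       
       A       B       C       D       E       F       G       H       I       J             
---------------------------------------------------------------------------------------------
  1        0       0       0       0       0     776       0       0       0       0         
  2        0       0       0       0       0       0       0       0       0       0         
  3        0       0       0       0       0       0       0       0Note           0         
  4        0       0       0       0       0       0       0       0       0       0         
  5        0       0       0       0       0    [21]       0       0     345       0         
  6        0       0       0       0       0       0       0       0       0       0         
  7        0       0       0       0       0       0       0       0       0       0         
  8        0       0       0       0       0       0       0       0       0       0         
  9        0       0       0       0       0       0       0       0       0       0         
 10        0       0       0       0       0       0     799       0       0       0         
 11        0       0       0       0       0       0       0       0       0       0         
 12        0       0       0       0       0       0       0       0       0  382.10         
 13        0Hello          0       0       0       0       0       0       0       0         
 14        0       0       0       0       0       0       0       0       0       0         
 15        0       0       0     891       0       0       0       0       0       0         
 16        0       0       0       0       0       0       0       0       0       0         
 17        0       0     275       0       0       0       0     342       0       0         
 18        0       0       0       0       0       0       0       0       0       0         
 19        0       0       0       0  419.03       0       0       0       0       0         
 20        0       0      56       0       0       0       0       0       0       0         
                                                                                             
                                                                                             


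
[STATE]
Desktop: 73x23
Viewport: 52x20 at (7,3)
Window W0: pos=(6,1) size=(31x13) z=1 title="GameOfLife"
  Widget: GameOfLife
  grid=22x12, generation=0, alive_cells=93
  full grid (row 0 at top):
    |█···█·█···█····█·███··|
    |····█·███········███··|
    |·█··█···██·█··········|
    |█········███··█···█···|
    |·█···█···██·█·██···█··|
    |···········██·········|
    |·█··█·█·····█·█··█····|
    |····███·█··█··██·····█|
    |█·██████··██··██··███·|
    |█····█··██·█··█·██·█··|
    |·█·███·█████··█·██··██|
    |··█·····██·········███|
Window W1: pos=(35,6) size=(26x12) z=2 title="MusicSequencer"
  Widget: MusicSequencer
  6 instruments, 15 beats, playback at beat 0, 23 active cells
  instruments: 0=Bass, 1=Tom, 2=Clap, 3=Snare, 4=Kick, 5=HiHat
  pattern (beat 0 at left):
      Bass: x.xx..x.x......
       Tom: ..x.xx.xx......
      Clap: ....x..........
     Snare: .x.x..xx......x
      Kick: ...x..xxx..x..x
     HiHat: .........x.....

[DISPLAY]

─────────────────────────────┨                      
Gen: 0                       ┃                      
·█··█···██·█··········       ┃                      
█········███··█···█···      ┏━━━━━━━━━━━━━━━━━━━━━━━
·█···█···██·█·██···█··      ┃ MusicSequencer        
···········██·········      ┠───────────────────────
·█··█·█·····█·█··█····      ┃      ▼12345678901234  
····███·█··█··██·····█      ┃  Bass█·██··█·█······  
█·██████··██··██··███·      ┃   Tom··█·██·██······  
█····█··██·█··█·██·█··      ┃  Clap····█··········  
━━━━━━━━━━━━━━━━━━━━━━━━━━━━┃ Snare·█·█··██······█  
                            ┃  Kick···█··███··█··█  
                            ┃ HiHat·········█·····  
                            ┃                       
                            ┗━━━━━━━━━━━━━━━━━━━━━━━
                                                    
                                                    
                                                    
                                                    
                                                    


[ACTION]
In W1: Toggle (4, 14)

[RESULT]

─────────────────────────────┨                      
Gen: 0                       ┃                      
·█··█···██·█··········       ┃                      
█········███··█···█···      ┏━━━━━━━━━━━━━━━━━━━━━━━
·█···█···██·█·██···█··      ┃ MusicSequencer        
···········██·········      ┠───────────────────────
·█··█·█·····█·█··█····      ┃      ▼12345678901234  
····███·█··█··██·····█      ┃  Bass█·██··█·█······  
█·██████··██··██··███·      ┃   Tom··█·██·██······  
█····█··██·█··█·██·█··      ┃  Clap····█··········  
━━━━━━━━━━━━━━━━━━━━━━━━━━━━┃ Snare·█·█··██······█  
                            ┃  Kick···█··███··█···  
                            ┃ HiHat·········█·····  
                            ┃                       
                            ┗━━━━━━━━━━━━━━━━━━━━━━━
                                                    
                                                    
                                                    
                                                    
                                                    


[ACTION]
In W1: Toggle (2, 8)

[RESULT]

─────────────────────────────┨                      
Gen: 0                       ┃                      
·█··█···██·█··········       ┃                      
█········███··█···█···      ┏━━━━━━━━━━━━━━━━━━━━━━━
·█···█···██·█·██···█··      ┃ MusicSequencer        
···········██·········      ┠───────────────────────
·█··█·█·····█·█··█····      ┃      ▼12345678901234  
····███·█··█··██·····█      ┃  Bass█·██··█·█······  
█·██████··██··██··███·      ┃   Tom··█·██·██······  
█····█··██·█··█·██·█··      ┃  Clap····█···█······  
━━━━━━━━━━━━━━━━━━━━━━━━━━━━┃ Snare·█·█··██······█  
                            ┃  Kick···█··███··█···  
                            ┃ HiHat·········█·····  
                            ┃                       
                            ┗━━━━━━━━━━━━━━━━━━━━━━━
                                                    
                                                    
                                                    
                                                    
                                                    


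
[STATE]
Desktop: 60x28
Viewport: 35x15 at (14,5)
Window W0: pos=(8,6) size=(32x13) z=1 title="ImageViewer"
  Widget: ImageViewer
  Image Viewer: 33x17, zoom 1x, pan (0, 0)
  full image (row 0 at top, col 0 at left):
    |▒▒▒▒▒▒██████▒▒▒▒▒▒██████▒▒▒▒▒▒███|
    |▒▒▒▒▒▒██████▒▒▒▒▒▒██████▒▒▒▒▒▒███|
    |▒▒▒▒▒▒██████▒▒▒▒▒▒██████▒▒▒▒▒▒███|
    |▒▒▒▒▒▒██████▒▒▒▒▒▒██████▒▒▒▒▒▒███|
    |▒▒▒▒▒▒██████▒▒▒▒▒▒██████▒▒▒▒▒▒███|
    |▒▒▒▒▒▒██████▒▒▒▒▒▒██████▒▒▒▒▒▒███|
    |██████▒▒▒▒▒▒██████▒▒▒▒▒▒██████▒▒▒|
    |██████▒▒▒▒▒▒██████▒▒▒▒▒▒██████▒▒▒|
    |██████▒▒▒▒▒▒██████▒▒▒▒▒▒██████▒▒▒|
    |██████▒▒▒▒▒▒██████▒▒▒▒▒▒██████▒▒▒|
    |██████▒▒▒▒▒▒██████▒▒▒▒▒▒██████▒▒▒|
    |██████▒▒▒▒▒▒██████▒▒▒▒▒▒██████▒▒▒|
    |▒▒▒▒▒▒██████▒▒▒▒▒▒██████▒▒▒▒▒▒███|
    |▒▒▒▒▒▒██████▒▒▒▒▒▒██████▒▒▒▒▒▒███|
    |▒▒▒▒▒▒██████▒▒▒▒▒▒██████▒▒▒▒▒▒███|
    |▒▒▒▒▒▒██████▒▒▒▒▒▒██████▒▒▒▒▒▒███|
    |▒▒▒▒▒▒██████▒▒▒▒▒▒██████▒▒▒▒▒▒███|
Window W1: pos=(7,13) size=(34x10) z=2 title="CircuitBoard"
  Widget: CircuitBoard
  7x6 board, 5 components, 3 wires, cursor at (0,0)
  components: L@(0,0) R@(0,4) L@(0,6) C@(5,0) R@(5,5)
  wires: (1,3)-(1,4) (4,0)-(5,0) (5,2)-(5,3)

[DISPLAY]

                                   
━━━━━━━━━━━━━━━━━━━━━━━━━┓         
eViewer                  ┃         
─────────────────────────┨         
▒██████▒▒▒▒▒▒██████▒▒▒▒▒▒┃         
▒██████▒▒▒▒▒▒██████▒▒▒▒▒▒┃         
▒██████▒▒▒▒▒▒██████▒▒▒▒▒▒┃         
▒██████▒▒▒▒▒▒██████▒▒▒▒▒▒┃         
━━━━━━━━━━━━━━━━━━━━━━━━━━┓        
itBoard                   ┃        
──────────────────────────┨        
 2 3 4 5 6                ┃        
              R       L   ┃        
                          ┃        
          · ─ ·           ┃        


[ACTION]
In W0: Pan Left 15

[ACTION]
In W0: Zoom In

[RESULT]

                                   
━━━━━━━━━━━━━━━━━━━━━━━━━┓         
eViewer                  ┃         
─────────────────────────┨         
▒▒▒▒▒▒▒████████████▒▒▒▒▒▒┃         
▒▒▒▒▒▒▒████████████▒▒▒▒▒▒┃         
▒▒▒▒▒▒▒████████████▒▒▒▒▒▒┃         
▒▒▒▒▒▒▒████████████▒▒▒▒▒▒┃         
━━━━━━━━━━━━━━━━━━━━━━━━━━┓        
itBoard                   ┃        
──────────────────────────┨        
 2 3 4 5 6                ┃        
              R       L   ┃        
                          ┃        
          · ─ ·           ┃        


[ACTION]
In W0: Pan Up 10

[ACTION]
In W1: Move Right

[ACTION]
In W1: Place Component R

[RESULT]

                                   
━━━━━━━━━━━━━━━━━━━━━━━━━┓         
eViewer                  ┃         
─────────────────────────┨         
▒▒▒▒▒▒▒████████████▒▒▒▒▒▒┃         
▒▒▒▒▒▒▒████████████▒▒▒▒▒▒┃         
▒▒▒▒▒▒▒████████████▒▒▒▒▒▒┃         
▒▒▒▒▒▒▒████████████▒▒▒▒▒▒┃         
━━━━━━━━━━━━━━━━━━━━━━━━━━┓        
itBoard                   ┃        
──────────────────────────┨        
 2 3 4 5 6                ┃        
 [R]          R       L   ┃        
                          ┃        
          · ─ ·           ┃        


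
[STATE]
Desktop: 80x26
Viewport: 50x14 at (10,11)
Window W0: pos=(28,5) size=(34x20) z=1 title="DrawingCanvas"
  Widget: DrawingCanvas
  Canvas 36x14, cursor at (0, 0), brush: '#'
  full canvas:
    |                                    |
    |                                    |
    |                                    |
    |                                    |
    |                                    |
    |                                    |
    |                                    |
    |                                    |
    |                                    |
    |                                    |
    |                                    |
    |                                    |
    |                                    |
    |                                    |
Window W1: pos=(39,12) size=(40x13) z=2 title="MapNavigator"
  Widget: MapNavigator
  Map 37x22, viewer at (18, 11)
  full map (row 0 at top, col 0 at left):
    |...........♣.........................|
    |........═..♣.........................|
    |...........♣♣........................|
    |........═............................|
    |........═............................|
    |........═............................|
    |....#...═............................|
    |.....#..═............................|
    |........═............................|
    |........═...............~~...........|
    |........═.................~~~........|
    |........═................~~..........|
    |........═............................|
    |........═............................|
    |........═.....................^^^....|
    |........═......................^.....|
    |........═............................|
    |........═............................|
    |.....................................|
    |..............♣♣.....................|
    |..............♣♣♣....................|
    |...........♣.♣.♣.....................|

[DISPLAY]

                  ┃                               
                  ┃          ┏━━━━━━━━━━━━━━━━━━━━
                  ┃          ┃ MapNavigator       
                  ┃          ┠────────────────────
                  ┃          ┃ .....#..═..........
                  ┃          ┃ ........═..........
                  ┃          ┃ ........═..........
                  ┃          ┃ ........═..........
                  ┃          ┃ ........═.........@
                  ┃          ┃ ........═..........
                  ┃          ┃ ........═..........
                  ┃          ┃ ........═..........
                  ┃          ┃ ........═..........
                  ┗━━━━━━━━━━┗━━━━━━━━━━━━━━━━━━━━


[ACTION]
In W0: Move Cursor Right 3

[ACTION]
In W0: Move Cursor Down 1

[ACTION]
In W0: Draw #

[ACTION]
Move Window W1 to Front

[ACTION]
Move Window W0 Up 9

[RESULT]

                  ┃                               
                  ┃          ┏━━━━━━━━━━━━━━━━━━━━
                  ┃          ┃ MapNavigator       
                  ┃          ┠────────────────────
                  ┃          ┃ .....#..═..........
                  ┃          ┃ ........═..........
                  ┃          ┃ ........═..........
                  ┃          ┃ ........═..........
                  ┗━━━━━━━━━━┃ ........═.........@
                             ┃ ........═..........
                             ┃ ........═..........
                             ┃ ........═..........
                             ┃ ........═..........
                             ┗━━━━━━━━━━━━━━━━━━━━


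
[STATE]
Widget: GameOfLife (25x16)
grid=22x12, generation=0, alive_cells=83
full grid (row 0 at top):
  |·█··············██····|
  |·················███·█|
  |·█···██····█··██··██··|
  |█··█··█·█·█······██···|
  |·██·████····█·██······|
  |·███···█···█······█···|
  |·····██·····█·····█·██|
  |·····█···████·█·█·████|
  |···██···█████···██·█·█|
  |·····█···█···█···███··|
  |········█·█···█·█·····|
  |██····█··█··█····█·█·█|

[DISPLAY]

Gen: 0                   
·█··············██····   
·················███·█   
·█···██····█··██··██··   
█··█··█·█·█······██···   
·██·████····█·██······   
·███···█···█······█···   
·····██·····█·····█·██   
·····█···████·█·█·████   
···██···█████···██·█·█   
·····█···█···█···███··   
········█·█···█·█·····   
██····█··█··█····█·█·█   
                         
                         
                         


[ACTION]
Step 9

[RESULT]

Gen: 9                   
···········███·····█··   
·███······█··███·████·   
·███·····█··█··████·█·   
···█····█··········█··   
········█··█·····██···   
········█·········█···   
·······██··█··········   
····███·█···█·········   
··█·█······██·······█·   
··█··██·██·██······█·█   
·····█·····██······██·   
····███···············   
                         
                         
                         


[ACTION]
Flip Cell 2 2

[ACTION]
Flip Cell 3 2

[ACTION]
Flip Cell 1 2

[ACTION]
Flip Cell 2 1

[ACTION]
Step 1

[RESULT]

Gen: 10                  
···········███·····██·   
··█·······█····█····█·   
···██····█···█·█····█·   
··██····██·········█··   
·······███·······███··   
········██·······██···   
·····██·██············   
···████·█···█·········   
····█···███··█······█·   
···████······█·····█·█   
·······█··███······██·   
····███···············   
                         
                         
                         


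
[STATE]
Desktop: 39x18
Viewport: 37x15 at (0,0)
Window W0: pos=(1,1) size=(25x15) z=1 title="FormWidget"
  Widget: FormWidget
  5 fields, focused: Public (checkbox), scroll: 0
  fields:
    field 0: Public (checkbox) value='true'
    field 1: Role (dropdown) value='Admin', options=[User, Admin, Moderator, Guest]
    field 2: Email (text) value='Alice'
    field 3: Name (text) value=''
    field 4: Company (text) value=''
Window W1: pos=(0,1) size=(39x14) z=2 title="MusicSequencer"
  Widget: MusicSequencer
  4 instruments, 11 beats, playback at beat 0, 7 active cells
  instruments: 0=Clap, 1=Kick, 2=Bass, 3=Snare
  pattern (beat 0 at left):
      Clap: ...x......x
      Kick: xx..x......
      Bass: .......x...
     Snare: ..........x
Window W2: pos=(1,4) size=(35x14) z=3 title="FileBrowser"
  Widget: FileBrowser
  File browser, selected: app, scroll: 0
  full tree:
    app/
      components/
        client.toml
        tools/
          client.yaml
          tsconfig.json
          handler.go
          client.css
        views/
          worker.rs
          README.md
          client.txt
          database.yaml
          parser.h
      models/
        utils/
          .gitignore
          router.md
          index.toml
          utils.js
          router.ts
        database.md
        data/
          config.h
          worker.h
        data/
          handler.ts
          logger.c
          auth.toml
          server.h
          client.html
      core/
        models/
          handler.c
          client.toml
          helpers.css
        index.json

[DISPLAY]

                                     
┏━━━━━━━━━━━━━━━━━━━━━━━━━━━━━━━━━━━━
┃ MusicSequencer                     
┠────────────────────────────────────
┃┏━━━━━━━━━━━━━━━━━━━━━━━━━━━━━━━━━┓ 
┃┃ FileBrowser                     ┃ 
┃┠─────────────────────────────────┨ 
┃┃> [-] app/                       ┃ 
┃┃    [+] components/              ┃ 
┃┃    [+] models/                  ┃ 
┃┃    [+] core/                    ┃ 
┃┃                                 ┃ 
┃┃                                 ┃ 
┃┃                                 ┃ 
┗┃                                 ┃━


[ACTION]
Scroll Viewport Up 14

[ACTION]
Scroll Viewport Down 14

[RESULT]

┠────────────────────────────────────
┃┏━━━━━━━━━━━━━━━━━━━━━━━━━━━━━━━━━┓ 
┃┃ FileBrowser                     ┃ 
┃┠─────────────────────────────────┨ 
┃┃> [-] app/                       ┃ 
┃┃    [+] components/              ┃ 
┃┃    [+] models/                  ┃ 
┃┃    [+] core/                    ┃ 
┃┃                                 ┃ 
┃┃                                 ┃ 
┃┃                                 ┃ 
┗┃                                 ┃━
 ┃                                 ┃ 
 ┃                                 ┃ 
 ┗━━━━━━━━━━━━━━━━━━━━━━━━━━━━━━━━━┛ 


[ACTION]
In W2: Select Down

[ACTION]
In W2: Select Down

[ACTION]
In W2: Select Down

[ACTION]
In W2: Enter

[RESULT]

┠────────────────────────────────────
┃┏━━━━━━━━━━━━━━━━━━━━━━━━━━━━━━━━━┓ 
┃┃ FileBrowser                     ┃ 
┃┠─────────────────────────────────┨ 
┃┃  [-] app/                       ┃ 
┃┃    [+] components/              ┃ 
┃┃    [+] models/                  ┃ 
┃┃  > [-] core/                    ┃ 
┃┃      [+] models/                ┃ 
┃┃      index.json                 ┃ 
┃┃                                 ┃ 
┗┃                                 ┃━
 ┃                                 ┃ 
 ┃                                 ┃ 
 ┗━━━━━━━━━━━━━━━━━━━━━━━━━━━━━━━━━┛ 
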